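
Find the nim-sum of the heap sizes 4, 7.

3

Nim-sum: 4 ^ 7 = 3.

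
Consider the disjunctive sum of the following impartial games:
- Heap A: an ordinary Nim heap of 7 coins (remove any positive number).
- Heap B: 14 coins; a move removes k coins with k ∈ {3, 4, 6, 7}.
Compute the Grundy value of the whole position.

Heap A is a plain Nim heap of size 7, so its Grundy value is 7.
Build the Grundy sequence for heap B with g(k) = mex{g(k−s) : s ∈ {3, 4, 6, 7}, s ≤ k}:
g(0) = mex{} = 0
g(1) = mex{} = 0
g(2) = mex{} = 0
g(3) = mex{0} = 1
g(4) = mex{0} = 1
g(5) = mex{0} = 1
g(6) = mex{0,1} = 2
g(7) = mex{0,1} = 2
g(8) = mex{0,1} = 2
g(9) = mex{0,1,2} = 3
g(10) = mex{1,2} = 0
g(11) = mex{1,2} = 0
g(12) = mex{1,2,3} = 0
g(13) = mex{0,2,3} = 1
g(14) = mex{0,2} = 1
So g(14) = 1.
The value of a disjunctive sum is the nim-sum of the parts.
Combined value = 7 XOR 1 = 6.

6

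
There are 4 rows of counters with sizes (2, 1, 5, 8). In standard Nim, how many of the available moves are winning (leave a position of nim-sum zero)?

Write each in binary and XOR column by column:
  0010  (2)
  0001  (1)
  0101  (5)
  1000  (8)
  ----
  1110  (14)
The overall nim-sum is X = 14. A row of size p has a winning move iff p XOR X < p (reduce it to p XOR X).
  2: 2 XOR 14 = 12 ≥ 2 — no move.
  1: 1 XOR 14 = 15 ≥ 1 — no move.
  5: 5 XOR 14 = 11 ≥ 5 — no move.
  8: 8 XOR 14 = 6 < 8 — winning move (to 6).
That gives 1 winning move.

1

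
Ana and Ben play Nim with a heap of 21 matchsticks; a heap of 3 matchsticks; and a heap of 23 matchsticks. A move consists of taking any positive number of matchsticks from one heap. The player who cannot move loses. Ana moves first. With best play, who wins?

Nim-sum: 21 XOR 3 XOR 23 = 1.
The nim-sum is 1 ≠ 0, so this is an N-position: the player to move can win; Ana has a winning move.

Ana wins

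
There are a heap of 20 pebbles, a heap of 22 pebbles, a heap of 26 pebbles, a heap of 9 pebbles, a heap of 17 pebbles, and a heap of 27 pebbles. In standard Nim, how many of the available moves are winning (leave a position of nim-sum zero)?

Write each in binary and XOR column by column:
  10100  (20)
  10110  (22)
  11010  (26)
  01001  (9)
  10001  (17)
  11011  (27)
  -----
  11011  (27)
The overall nim-sum is X = 27. A heap of size p has a winning move iff p XOR X < p (reduce it to p XOR X).
  20: 20 XOR 27 = 15 < 20 — winning move (to 15).
  22: 22 XOR 27 = 13 < 22 — winning move (to 13).
  26: 26 XOR 27 = 1 < 26 — winning move (to 1).
  9: 9 XOR 27 = 18 ≥ 9 — no move.
  17: 17 XOR 27 = 10 < 17 — winning move (to 10).
  27: 27 XOR 27 = 0 < 27 — winning move (to 0).
That gives 5 winning moves.

5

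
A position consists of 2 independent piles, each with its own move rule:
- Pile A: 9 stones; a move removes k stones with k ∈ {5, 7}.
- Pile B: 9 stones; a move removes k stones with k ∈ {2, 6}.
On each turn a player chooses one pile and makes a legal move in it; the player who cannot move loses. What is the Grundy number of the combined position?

1

For pile A, compute g(0), g(1), … with moves {5, 7}:
g(0) = mex{} = 0
g(1) = mex{} = 0
g(2) = mex{} = 0
g(3) = mex{} = 0
g(4) = mex{} = 0
g(5) = mex{0} = 1
g(6) = mex{0} = 1
g(7) = mex{0} = 1
g(8) = mex{0} = 1
g(9) = mex{0} = 1
So g(9) = 1.
For pile B, compute g(0), g(1), … with moves {2, 6}:
k:     0  1  2  3  4  5  6  7  8  9
g(k):  0  0  1  1  0  0  1  1  0  0
So g(9) = 0.
The value of a disjunctive sum is the nim-sum of the parts.
Combined value = 1 ⊕ 0 = 1.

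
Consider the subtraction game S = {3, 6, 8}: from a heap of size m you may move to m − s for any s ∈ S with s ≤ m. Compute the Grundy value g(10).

3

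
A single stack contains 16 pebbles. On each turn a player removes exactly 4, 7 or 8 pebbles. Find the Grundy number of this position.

1

Compute g(0), g(1), … for moves {4, 7, 8}:
k:     0  1  2  3  4  5  6  7  8  9 10 11 12 13 14 15 16
g(k):  0  0  0  0  1  1  1  1  2  2  2  2  0  0  0  0  1
So g(16) = 1.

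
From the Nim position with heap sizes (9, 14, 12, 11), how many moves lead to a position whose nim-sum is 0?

0

In binary:
  1001  (9)
  1110  (14)
  1100  (12)
  1011  (11)
  ----
  0000  (0)
The nim-sum is already 0, so every move leaves a nonzero nim-sum — there are no winning moves.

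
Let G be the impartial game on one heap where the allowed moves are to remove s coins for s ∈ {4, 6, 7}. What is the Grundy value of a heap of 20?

2

Grundy values for subtraction set {4, 6, 7}:
k:     0  1  2  3  4  5  6  7  8  9 10 11 12 13 14 15 16 17 18 19 20
g(k):  0  0  0  0  1  1  1  1  2  2  2  0  0  0  0  1  1  1  1  2  2
So g(20) = 2.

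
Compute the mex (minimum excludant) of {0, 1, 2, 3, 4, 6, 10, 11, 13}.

5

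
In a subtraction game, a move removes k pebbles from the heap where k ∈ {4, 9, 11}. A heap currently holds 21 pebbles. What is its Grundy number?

0

Build the Grundy sequence with g(k) = mex{g(k−s) : s ∈ {4, 9, 11}, s ≤ k}:
k:     0  1  2  3  4  5  6  7  8  9 10 11 12 13 14 15 16 17 18 19 20 21
g(k):  0  0  0  0  1  1  1  1  0  2  2  2  1  3  3  0  0  2  0  1  1  0
So g(21) = 0.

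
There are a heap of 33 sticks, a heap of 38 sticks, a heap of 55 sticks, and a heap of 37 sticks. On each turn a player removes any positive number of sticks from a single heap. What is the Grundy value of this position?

21

Write each in binary and XOR column by column:
  100001  (33)
  100110  (38)
  110111  (55)
  100101  (37)
  ------
  010101  (21)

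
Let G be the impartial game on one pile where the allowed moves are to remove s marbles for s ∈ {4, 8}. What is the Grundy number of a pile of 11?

2

Build the Grundy sequence with g(k) = mex{g(k−s) : s ∈ {4, 8}, s ≤ k}:
k:     0  1  2  3  4  5  6  7  8  9 10 11
g(k):  0  0  0  0  1  1  1  1  2  2  2  2
So g(11) = 2.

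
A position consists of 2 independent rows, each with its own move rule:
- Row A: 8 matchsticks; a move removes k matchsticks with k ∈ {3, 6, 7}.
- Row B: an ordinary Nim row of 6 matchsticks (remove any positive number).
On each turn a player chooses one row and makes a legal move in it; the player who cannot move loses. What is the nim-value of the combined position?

Grundy values for row A (subtraction set {3, 6, 7}):
g(0) = mex{} = 0
g(1) = mex{} = 0
g(2) = mex{} = 0
g(3) = mex{0} = 1
g(4) = mex{0} = 1
g(5) = mex{0} = 1
g(6) = mex{0,1} = 2
g(7) = mex{0,1} = 2
g(8) = mex{0,1} = 2
So g(8) = 2.
Row B is a plain Nim row of size 6, so its Grundy value is 6.
By the Sprague-Grundy theorem, the Grundy value of a sum of independent games is the XOR of the component values.
Combined value = 2 XOR 6 = 4.

4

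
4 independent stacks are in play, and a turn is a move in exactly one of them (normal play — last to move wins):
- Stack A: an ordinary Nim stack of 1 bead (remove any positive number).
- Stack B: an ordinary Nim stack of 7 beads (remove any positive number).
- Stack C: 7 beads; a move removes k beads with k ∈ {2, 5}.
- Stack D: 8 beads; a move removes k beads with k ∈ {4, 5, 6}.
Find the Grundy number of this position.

Stack A is a plain Nim stack of size 1, so its Grundy value is 1.
Stack B is a plain Nim stack of size 7, so its Grundy value is 7.
Grundy values for stack C (subtraction set {2, 5}):
g(0) = mex{} = 0
g(1) = mex{} = 0
g(2) = mex{0} = 1
g(3) = mex{0} = 1
g(4) = mex{1} = 0
g(5) = mex{0,1} = 2
g(6) = mex{0} = 1
g(7) = mex{1,2} = 0
So g(7) = 0.
For stack D, compute g(0), g(1), … with moves {4, 5, 6}:
g(0) = mex{} = 0
g(1) = mex{} = 0
g(2) = mex{} = 0
g(3) = mex{} = 0
g(4) = mex{0} = 1
g(5) = mex{0} = 1
g(6) = mex{0} = 1
g(7) = mex{0} = 1
g(8) = mex{0,1} = 2
So g(8) = 2.
The value of a disjunctive sum is the nim-sum of the parts.
Combined value = 1 ⊕ 7 ⊕ 0 ⊕ 2 = 4.

4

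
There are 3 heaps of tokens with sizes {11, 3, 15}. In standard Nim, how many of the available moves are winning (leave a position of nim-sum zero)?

1

Compute the nim-sum pairwise:
11 ⊕ 3 = 8
8 ⊕ 15 = 7
The overall nim-sum is X = 7. A heap of size p has a winning move iff p XOR X < p (reduce it to p XOR X).
  11: 11 XOR 7 = 12 ≥ 11 — no move.
  3: 3 XOR 7 = 4 ≥ 3 — no move.
  15: 15 XOR 7 = 8 < 15 — winning move (to 8).
That gives 1 winning move.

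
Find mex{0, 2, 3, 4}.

1

0 is in the set but 1 is not, so the mex is 1.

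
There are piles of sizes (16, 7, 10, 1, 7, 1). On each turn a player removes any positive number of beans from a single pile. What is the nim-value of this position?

Bitwise XOR of the heap sizes:
  10000  (16)
  00111  (7)
  01010  (10)
  00001  (1)
  00111  (7)
  00001  (1)
  -----
  11010  (26)

26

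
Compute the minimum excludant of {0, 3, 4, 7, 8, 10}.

0 is in the set but 1 is not, so the mex is 1.

1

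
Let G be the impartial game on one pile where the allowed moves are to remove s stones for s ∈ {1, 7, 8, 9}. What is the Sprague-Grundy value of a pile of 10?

2

Build the Grundy sequence with g(k) = mex{g(k−s) : s ∈ {1, 7, 8, 9}, s ≤ k}:
g(0) = mex{} = 0
g(1) = mex{0} = 1
g(2) = mex{1} = 0
g(3) = mex{0} = 1
g(4) = mex{1} = 0
g(5) = mex{0} = 1
g(6) = mex{1} = 0
g(7) = mex{0} = 1
g(8) = mex{0,1} = 2
g(9) = mex{0,1,2} = 3
g(10) = mex{0,1,3} = 2
So g(10) = 2.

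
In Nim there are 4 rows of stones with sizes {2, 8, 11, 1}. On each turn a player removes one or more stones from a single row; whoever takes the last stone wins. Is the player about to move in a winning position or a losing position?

Losing position

In binary:
  0010  (2)
  1000  (8)
  1011  (11)
  0001  (1)
  ----
  0000  (0)
The nim-sum is 0, so this is a P-position: the player to move is in a losing position under optimal play.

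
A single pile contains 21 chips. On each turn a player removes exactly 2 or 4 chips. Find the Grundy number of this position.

Build the Grundy sequence with g(k) = mex{g(k−s) : s ∈ {2, 4}, s ≤ k}:
k:     0  1  2  3  4  5  6  7  8  9 10 11 12 13 14 15 16 17 18 19 20 21
g(k):  0  0  1  1  2  2  0  0  1  1  2  2  0  0  1  1  2  2  0  0  1  1
So g(21) = 1.

1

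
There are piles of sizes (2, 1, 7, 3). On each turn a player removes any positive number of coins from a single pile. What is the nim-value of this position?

Compute the nim-sum pairwise:
2 ^ 1 = 3
3 ^ 7 = 4
4 ^ 3 = 7

7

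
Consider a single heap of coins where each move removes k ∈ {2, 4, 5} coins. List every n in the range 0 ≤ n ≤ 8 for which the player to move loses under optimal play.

Compute g(0), g(1), … for moves {2, 4, 5}:
g(0) = mex{} = 0
g(1) = mex{} = 0
g(2) = mex{0} = 1
g(3) = mex{0} = 1
g(4) = mex{0,1} = 2
g(5) = mex{0,1} = 2
g(6) = mex{0,1,2} = 3
g(7) = mex{1,2} = 0
g(8) = mex{1,2,3} = 0
The P-positions (g = 0) in 0..8 are 0, 1, 7, 8.

0, 1, 7, 8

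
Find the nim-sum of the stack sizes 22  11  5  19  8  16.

19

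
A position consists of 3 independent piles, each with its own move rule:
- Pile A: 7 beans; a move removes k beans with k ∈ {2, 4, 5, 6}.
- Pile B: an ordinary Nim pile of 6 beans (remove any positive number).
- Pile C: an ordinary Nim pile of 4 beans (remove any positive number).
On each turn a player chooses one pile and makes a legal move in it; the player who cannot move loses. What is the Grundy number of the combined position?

1

Build the Grundy sequence for pile A with g(k) = mex{g(k−s) : s ∈ {2, 4, 5, 6}, s ≤ k}:
k:     0  1  2  3  4  5  6  7
g(k):  0  0  1  1  2  2  3  3
So g(7) = 3.
Pile B is a plain Nim pile of size 6, so its Grundy value is 6.
Pile C is a plain Nim pile of size 4, so its Grundy value is 4.
By the Sprague-Grundy theorem, the Grundy value of a sum of independent games is the XOR of the component values.
Combined value = 3 ⊕ 6 ⊕ 4 = 1.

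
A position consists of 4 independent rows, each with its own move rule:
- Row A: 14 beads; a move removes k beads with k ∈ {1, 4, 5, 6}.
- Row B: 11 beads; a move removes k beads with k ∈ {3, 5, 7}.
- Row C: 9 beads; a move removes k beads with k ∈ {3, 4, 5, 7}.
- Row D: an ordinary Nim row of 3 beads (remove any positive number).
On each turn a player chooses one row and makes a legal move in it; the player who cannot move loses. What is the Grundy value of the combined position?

Grundy values for row A (subtraction set {1, 4, 5, 6}):
k:     0  1  2  3  4  5  6  7  8  9 10 11 12 13 14
g(k):  0  1  0  1  2  3  2  3  4  0  1  0  1  2  3
So g(14) = 3.
Build the Grundy sequence for row B with g(k) = mex{g(k−s) : s ∈ {3, 5, 7}, s ≤ k}:
g(0) = mex{} = 0
g(1) = mex{} = 0
g(2) = mex{} = 0
g(3) = mex{0} = 1
g(4) = mex{0} = 1
g(5) = mex{0} = 1
g(6) = mex{0,1} = 2
g(7) = mex{0,1} = 2
g(8) = mex{0,1} = 2
g(9) = mex{0,1,2} = 3
g(10) = mex{1,2} = 0
g(11) = mex{1,2} = 0
So g(11) = 0.
Build the Grundy sequence for row C with g(k) = mex{g(k−s) : s ∈ {3, 4, 5, 7}, s ≤ k}:
g(0) = mex{} = 0
g(1) = mex{} = 0
g(2) = mex{} = 0
g(3) = mex{0} = 1
g(4) = mex{0} = 1
g(5) = mex{0} = 1
g(6) = mex{0,1} = 2
g(7) = mex{0,1} = 2
g(8) = mex{0,1} = 2
g(9) = mex{0,1,2} = 3
So g(9) = 3.
Row D is a plain Nim row of size 3, so its Grundy value is 3.
The value of a disjunctive sum is the nim-sum of the parts.
Combined value = 3 XOR 0 XOR 3 XOR 3 = 3.

3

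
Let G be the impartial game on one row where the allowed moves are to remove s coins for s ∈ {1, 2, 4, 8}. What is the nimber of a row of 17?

2

Build the Grundy sequence with g(k) = mex{g(k−s) : s ∈ {1, 2, 4, 8}, s ≤ k}:
k:     0  1  2  3  4  5  6  7  8  9 10 11 12 13 14 15 16 17
g(k):  0  1  2  0  1  2  0  1  2  0  1  2  0  1  2  0  1  2
So g(17) = 2.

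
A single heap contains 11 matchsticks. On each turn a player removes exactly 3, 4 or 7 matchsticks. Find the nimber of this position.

0

Grundy values for subtraction set {3, 4, 7}:
k:     0  1  2  3  4  5  6  7  8  9 10 11
g(k):  0  0  0  1  1  1  2  2  2  3  0  0
So g(11) = 0.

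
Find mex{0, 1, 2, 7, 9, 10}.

3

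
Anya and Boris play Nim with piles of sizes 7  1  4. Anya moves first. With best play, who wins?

Anya wins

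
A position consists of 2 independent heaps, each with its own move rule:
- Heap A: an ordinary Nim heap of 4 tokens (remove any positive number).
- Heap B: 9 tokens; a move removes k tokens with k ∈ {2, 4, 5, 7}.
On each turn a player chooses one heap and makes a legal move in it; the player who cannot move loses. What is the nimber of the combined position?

Heap A is a plain Nim heap of size 4, so its Grundy value is 4.
Build the Grundy sequence for heap B with g(k) = mex{g(k−s) : s ∈ {2, 4, 5, 7}, s ≤ k}:
g(0) = mex{} = 0
g(1) = mex{} = 0
g(2) = mex{0} = 1
g(3) = mex{0} = 1
g(4) = mex{0,1} = 2
g(5) = mex{0,1} = 2
g(6) = mex{0,1,2} = 3
g(7) = mex{0,1,2} = 3
g(8) = mex{0,1,2,3} = 4
g(9) = mex{1,2,3} = 0
So g(9) = 0.
The value of a disjunctive sum is the nim-sum of the parts.
Combined value = 4 ⊕ 0 = 4.

4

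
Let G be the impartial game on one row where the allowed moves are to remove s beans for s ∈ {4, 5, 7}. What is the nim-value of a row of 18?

Compute g(0), g(1), … for moves {4, 5, 7}:
k:     0  1  2  3  4  5  6  7  8  9 10 11 12 13 14 15 16 17 18
g(k):  0  0  0  0  1  1  1  1  2  2  2  0  0  0  0  1  1  1  1
So g(18) = 1.

1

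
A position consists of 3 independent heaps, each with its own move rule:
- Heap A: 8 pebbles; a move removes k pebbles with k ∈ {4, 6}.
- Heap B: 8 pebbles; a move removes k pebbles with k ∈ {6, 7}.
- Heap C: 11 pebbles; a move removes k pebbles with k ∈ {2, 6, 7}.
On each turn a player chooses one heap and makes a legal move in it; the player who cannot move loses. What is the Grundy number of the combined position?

2

For heap A, compute g(0), g(1), … with moves {4, 6}:
g(0) = mex{} = 0
g(1) = mex{} = 0
g(2) = mex{} = 0
g(3) = mex{} = 0
g(4) = mex{0} = 1
g(5) = mex{0} = 1
g(6) = mex{0} = 1
g(7) = mex{0} = 1
g(8) = mex{0,1} = 2
So g(8) = 2.
Build the Grundy sequence for heap B with g(k) = mex{g(k−s) : s ∈ {6, 7}, s ≤ k}:
g(0) = mex{} = 0
g(1) = mex{} = 0
g(2) = mex{} = 0
g(3) = mex{} = 0
g(4) = mex{} = 0
g(5) = mex{} = 0
g(6) = mex{0} = 1
g(7) = mex{0} = 1
g(8) = mex{0} = 1
So g(8) = 1.
Build the Grundy sequence for heap C with g(k) = mex{g(k−s) : s ∈ {2, 6, 7}, s ≤ k}:
g(0) = mex{} = 0
g(1) = mex{} = 0
g(2) = mex{0} = 1
g(3) = mex{0} = 1
g(4) = mex{1} = 0
g(5) = mex{1} = 0
g(6) = mex{0} = 1
g(7) = mex{0} = 1
g(8) = mex{0,1} = 2
g(9) = mex{1} = 0
g(10) = mex{0,1,2} = 3
g(11) = mex{0} = 1
So g(11) = 1.
By the Sprague-Grundy theorem, the Grundy value of a sum of independent games is the XOR of the component values.
Combined value = 2 XOR 1 XOR 1 = 2.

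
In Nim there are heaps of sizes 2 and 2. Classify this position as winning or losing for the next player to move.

Losing position

Bitwise XOR of the heap sizes:
  10  (2)
  10  (2)
  --
  00  (0)
The nim-sum is 0, so this is a P-position: the player to move is in a losing position under optimal play.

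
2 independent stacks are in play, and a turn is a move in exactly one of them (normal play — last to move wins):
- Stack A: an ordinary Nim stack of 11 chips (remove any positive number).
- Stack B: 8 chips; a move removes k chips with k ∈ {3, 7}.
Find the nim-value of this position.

9

Stack A is a plain Nim stack of size 11, so its Grundy value is 11.
Grundy values for stack B (subtraction set {3, 7}):
k:     0  1  2  3  4  5  6  7  8
g(k):  0  0  0  1  1  1  0  2  2
So g(8) = 2.
By the Sprague-Grundy theorem, the Grundy value of a sum of independent games is the XOR of the component values.
Combined value = 11 XOR 2 = 9.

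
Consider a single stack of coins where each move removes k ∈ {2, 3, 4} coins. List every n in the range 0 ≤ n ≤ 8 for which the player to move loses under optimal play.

0, 1, 6, 7

Compute g(0), g(1), … for moves {2, 3, 4}:
g(0) = mex{} = 0
g(1) = mex{} = 0
g(2) = mex{0} = 1
g(3) = mex{0} = 1
g(4) = mex{0,1} = 2
g(5) = mex{0,1} = 2
g(6) = mex{1,2} = 0
g(7) = mex{1,2} = 0
g(8) = mex{0,2} = 1
The P-positions (g = 0) in 0..8 are 0, 1, 6, 7.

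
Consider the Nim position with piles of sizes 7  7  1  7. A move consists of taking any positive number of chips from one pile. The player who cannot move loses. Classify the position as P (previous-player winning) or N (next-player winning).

Compute the nim-sum pairwise:
7 XOR 7 = 0
0 XOR 1 = 1
1 XOR 7 = 6
The nim-sum is 6 ≠ 0, so this is an N-position: the player to move can win.

N-position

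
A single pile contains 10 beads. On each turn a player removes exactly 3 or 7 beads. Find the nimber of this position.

Grundy values for subtraction set {3, 7}:
g(0) = mex{} = 0
g(1) = mex{} = 0
g(2) = mex{} = 0
g(3) = mex{0} = 1
g(4) = mex{0} = 1
g(5) = mex{0} = 1
g(6) = mex{1} = 0
g(7) = mex{0,1} = 2
g(8) = mex{0,1} = 2
g(9) = mex{0} = 1
g(10) = mex{1,2} = 0
So g(10) = 0.

0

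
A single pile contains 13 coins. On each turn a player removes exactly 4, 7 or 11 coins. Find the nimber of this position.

3

Grundy values for subtraction set {4, 7, 11}:
k:     0  1  2  3  4  5  6  7  8  9 10 11 12 13
g(k):  0  0  0  0  1  1  1  1  2  2  2  2  3  3
So g(13) = 3.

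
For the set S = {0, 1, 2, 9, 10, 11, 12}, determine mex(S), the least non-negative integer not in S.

The values 0, 1, 2 are all present; 3 is the first non-negative integer missing from the set.

3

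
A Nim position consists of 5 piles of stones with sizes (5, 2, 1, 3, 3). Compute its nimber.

Nim-sum: 5 XOR 2 XOR 1 XOR 3 XOR 3 = 6.

6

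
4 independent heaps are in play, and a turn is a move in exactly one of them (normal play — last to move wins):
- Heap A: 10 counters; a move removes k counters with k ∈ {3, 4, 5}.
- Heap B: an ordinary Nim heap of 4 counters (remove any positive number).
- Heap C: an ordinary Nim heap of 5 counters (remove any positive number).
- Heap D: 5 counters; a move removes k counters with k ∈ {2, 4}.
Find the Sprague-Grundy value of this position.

3

Build the Grundy sequence for heap A with g(k) = mex{g(k−s) : s ∈ {3, 4, 5}, s ≤ k}:
g(0) = mex{} = 0
g(1) = mex{} = 0
g(2) = mex{} = 0
g(3) = mex{0} = 1
g(4) = mex{0} = 1
g(5) = mex{0} = 1
g(6) = mex{0,1} = 2
g(7) = mex{0,1} = 2
g(8) = mex{1} = 0
g(9) = mex{1,2} = 0
g(10) = mex{1,2} = 0
So g(10) = 0.
Heap B is a plain Nim heap of size 4, so its Grundy value is 4.
Heap C is a plain Nim heap of size 5, so its Grundy value is 5.
Build the Grundy sequence for heap D with g(k) = mex{g(k−s) : s ∈ {2, 4}, s ≤ k}:
k:     0  1  2  3  4  5
g(k):  0  0  1  1  2  2
So g(5) = 2.
By the Sprague-Grundy theorem, the Grundy value of a sum of independent games is the XOR of the component values.
Combined value = 0 ⊕ 4 ⊕ 5 ⊕ 2 = 3.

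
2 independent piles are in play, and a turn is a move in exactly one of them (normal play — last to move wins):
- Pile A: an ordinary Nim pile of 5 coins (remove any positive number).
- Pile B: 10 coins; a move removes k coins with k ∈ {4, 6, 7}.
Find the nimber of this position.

7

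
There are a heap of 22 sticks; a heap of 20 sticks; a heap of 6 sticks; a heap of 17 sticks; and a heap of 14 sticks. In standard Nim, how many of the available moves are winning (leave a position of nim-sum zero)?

3

Bitwise XOR of the heap sizes:
  10110  (22)
  10100  (20)
  00110  (6)
  10001  (17)
  01110  (14)
  -----
  11011  (27)
The overall nim-sum is X = 27. A heap of size p has a winning move iff p XOR X < p (reduce it to p XOR X).
  22: 22 XOR 27 = 13 < 22 — winning move (to 13).
  20: 20 XOR 27 = 15 < 20 — winning move (to 15).
  6: 6 XOR 27 = 29 ≥ 6 — no move.
  17: 17 XOR 27 = 10 < 17 — winning move (to 10).
  14: 14 XOR 27 = 21 ≥ 14 — no move.
That gives 3 winning moves.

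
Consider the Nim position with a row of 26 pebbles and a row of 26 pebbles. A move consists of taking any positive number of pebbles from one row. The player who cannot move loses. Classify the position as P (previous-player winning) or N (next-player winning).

In binary:
  11010  (26)
  11010  (26)
  -----
  00000  (0)
The nim-sum is 0, so this is a P-position: the player to move is in a losing position under optimal play.

P-position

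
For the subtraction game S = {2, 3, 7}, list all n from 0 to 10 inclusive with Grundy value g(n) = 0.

0, 1, 5, 6, 10

Build the Grundy sequence with g(k) = mex{g(k−s) : s ∈ {2, 3, 7}, s ≤ k}:
g(0) = mex{} = 0
g(1) = mex{} = 0
g(2) = mex{0} = 1
g(3) = mex{0} = 1
g(4) = mex{0,1} = 2
g(5) = mex{1} = 0
g(6) = mex{1,2} = 0
g(7) = mex{0,2} = 1
g(8) = mex{0} = 1
g(9) = mex{0,1} = 2
g(10) = mex{1} = 0
The P-positions (g = 0) in 0..10 are 0, 1, 5, 6, 10.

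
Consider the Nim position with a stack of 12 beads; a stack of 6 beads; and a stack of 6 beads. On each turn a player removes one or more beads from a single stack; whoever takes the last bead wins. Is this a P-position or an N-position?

N-position

Compute the nim-sum pairwise:
12 ^ 6 = 10
10 ^ 6 = 12
The nim-sum is 12 ≠ 0, so this is an N-position: the player to move can win.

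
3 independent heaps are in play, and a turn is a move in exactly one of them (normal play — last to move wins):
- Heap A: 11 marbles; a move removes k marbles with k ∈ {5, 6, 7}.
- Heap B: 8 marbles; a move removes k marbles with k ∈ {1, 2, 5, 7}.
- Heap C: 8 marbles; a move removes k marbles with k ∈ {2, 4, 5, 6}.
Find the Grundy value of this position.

0

Build the Grundy sequence for heap A with g(k) = mex{g(k−s) : s ∈ {5, 6, 7}, s ≤ k}:
g(0) = mex{} = 0
g(1) = mex{} = 0
g(2) = mex{} = 0
g(3) = mex{} = 0
g(4) = mex{} = 0
g(5) = mex{0} = 1
g(6) = mex{0} = 1
g(7) = mex{0} = 1
g(8) = mex{0} = 1
g(9) = mex{0} = 1
g(10) = mex{0,1} = 2
g(11) = mex{0,1} = 2
So g(11) = 2.
Build the Grundy sequence for heap B with g(k) = mex{g(k−s) : s ∈ {1, 2, 5, 7}, s ≤ k}:
k:     0  1  2  3  4  5  6  7  8
g(k):  0  1  2  0  1  2  0  1  2
So g(8) = 2.
Build the Grundy sequence for heap C with g(k) = mex{g(k−s) : s ∈ {2, 4, 5, 6}, s ≤ k}:
g(0) = mex{} = 0
g(1) = mex{} = 0
g(2) = mex{0} = 1
g(3) = mex{0} = 1
g(4) = mex{0,1} = 2
g(5) = mex{0,1} = 2
g(6) = mex{0,1,2} = 3
g(7) = mex{0,1,2} = 3
g(8) = mex{1,2,3} = 0
So g(8) = 0.
By the Sprague-Grundy theorem, the Grundy value of a sum of independent games is the XOR of the component values.
Combined value = 2 ⊕ 2 ⊕ 0 = 0.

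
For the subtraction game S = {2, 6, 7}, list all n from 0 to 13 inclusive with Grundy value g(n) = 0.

0, 1, 4, 5, 9, 13

Build the Grundy sequence with g(k) = mex{g(k−s) : s ∈ {2, 6, 7}, s ≤ k}:
k:     0  1  2  3  4  5  6  7  8  9 10 11 12 13
g(k):  0  0  1  1  0  0  1  1  2  0  3  1  2  0
The P-positions (g = 0) in 0..13 are 0, 1, 4, 5, 9, 13.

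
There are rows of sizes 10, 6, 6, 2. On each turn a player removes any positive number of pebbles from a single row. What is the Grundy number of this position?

8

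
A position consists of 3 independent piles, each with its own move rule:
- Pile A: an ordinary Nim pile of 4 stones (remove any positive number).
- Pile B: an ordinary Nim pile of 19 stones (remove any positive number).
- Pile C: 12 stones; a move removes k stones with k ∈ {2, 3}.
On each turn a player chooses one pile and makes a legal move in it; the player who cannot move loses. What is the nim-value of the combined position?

Pile A is a plain Nim pile of size 4, so its Grundy value is 4.
Pile B is a plain Nim pile of size 19, so its Grundy value is 19.
For pile C, compute g(0), g(1), … with moves {2, 3}:
g(0) = mex{} = 0
g(1) = mex{} = 0
g(2) = mex{0} = 1
g(3) = mex{0} = 1
g(4) = mex{0,1} = 2
g(5) = mex{1} = 0
g(6) = mex{1,2} = 0
g(7) = mex{0,2} = 1
g(8) = mex{0} = 1
g(9) = mex{0,1} = 2
g(10) = mex{1} = 0
g(11) = mex{1,2} = 0
g(12) = mex{0,2} = 1
So g(12) = 1.
The value of a disjunctive sum is the nim-sum of the parts.
Combined value = 4 ⊕ 19 ⊕ 1 = 22.

22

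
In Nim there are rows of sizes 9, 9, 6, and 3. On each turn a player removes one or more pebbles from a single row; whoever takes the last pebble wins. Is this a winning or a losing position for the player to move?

Winning position

Nim-sum: 9 XOR 9 XOR 6 XOR 3 = 5.
The nim-sum is 5 ≠ 0, so this is an N-position: the player to move can win.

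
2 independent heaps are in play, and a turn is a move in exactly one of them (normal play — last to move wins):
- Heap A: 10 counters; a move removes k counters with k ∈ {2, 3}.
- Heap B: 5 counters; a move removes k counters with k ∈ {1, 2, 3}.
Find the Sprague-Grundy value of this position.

Grundy values for heap A (subtraction set {2, 3}):
g(0) = mex{} = 0
g(1) = mex{} = 0
g(2) = mex{0} = 1
g(3) = mex{0} = 1
g(4) = mex{0,1} = 2
g(5) = mex{1} = 0
g(6) = mex{1,2} = 0
g(7) = mex{0,2} = 1
g(8) = mex{0} = 1
g(9) = mex{0,1} = 2
g(10) = mex{1} = 0
So g(10) = 0.
Grundy values for heap B (subtraction set {1, 2, 3}):
g(0) = mex{} = 0
g(1) = mex{0} = 1
g(2) = mex{0,1} = 2
g(3) = mex{0,1,2} = 3
g(4) = mex{1,2,3} = 0
g(5) = mex{0,2,3} = 1
So g(5) = 1.
By the Sprague-Grundy theorem, the Grundy value of a sum of independent games is the XOR of the component values.
Combined value = 0 ⊕ 1 = 1.

1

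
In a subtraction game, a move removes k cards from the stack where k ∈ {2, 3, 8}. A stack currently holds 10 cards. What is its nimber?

0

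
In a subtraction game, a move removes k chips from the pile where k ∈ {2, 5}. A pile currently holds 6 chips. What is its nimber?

Build the Grundy sequence with g(k) = mex{g(k−s) : s ∈ {2, 5}, s ≤ k}:
k:     0  1  2  3  4  5  6
g(k):  0  0  1  1  0  2  1
So g(6) = 1.

1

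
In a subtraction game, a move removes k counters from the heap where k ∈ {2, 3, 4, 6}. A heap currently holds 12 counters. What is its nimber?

Compute g(0), g(1), … for moves {2, 3, 4, 6}:
g(0) = mex{} = 0
g(1) = mex{} = 0
g(2) = mex{0} = 1
g(3) = mex{0} = 1
g(4) = mex{0,1} = 2
g(5) = mex{0,1} = 2
g(6) = mex{0,1,2} = 3
g(7) = mex{0,1,2} = 3
g(8) = mex{1,2,3} = 0
g(9) = mex{1,2,3} = 0
g(10) = mex{0,2,3} = 1
g(11) = mex{0,2,3} = 1
g(12) = mex{0,1,3} = 2
So g(12) = 2.

2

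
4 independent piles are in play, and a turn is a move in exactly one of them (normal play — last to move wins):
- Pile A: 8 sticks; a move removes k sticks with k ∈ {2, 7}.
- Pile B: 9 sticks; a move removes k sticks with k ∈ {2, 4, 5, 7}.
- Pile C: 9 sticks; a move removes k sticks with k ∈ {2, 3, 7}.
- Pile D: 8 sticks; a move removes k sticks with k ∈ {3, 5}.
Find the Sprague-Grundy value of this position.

For pile A, compute g(0), g(1), … with moves {2, 7}:
g(0) = mex{} = 0
g(1) = mex{} = 0
g(2) = mex{0} = 1
g(3) = mex{0} = 1
g(4) = mex{1} = 0
g(5) = mex{1} = 0
g(6) = mex{0} = 1
g(7) = mex{0} = 1
g(8) = mex{0,1} = 2
So g(8) = 2.
Build the Grundy sequence for pile B with g(k) = mex{g(k−s) : s ∈ {2, 4, 5, 7}, s ≤ k}:
k:     0  1  2  3  4  5  6  7  8  9
g(k):  0  0  1  1  2  2  3  3  4  0
So g(9) = 0.
For pile C, compute g(0), g(1), … with moves {2, 3, 7}:
k:     0  1  2  3  4  5  6  7  8  9
g(k):  0  0  1  1  2  0  0  1  1  2
So g(9) = 2.
Build the Grundy sequence for pile D with g(k) = mex{g(k−s) : s ∈ {3, 5}, s ≤ k}:
k:     0  1  2  3  4  5  6  7  8
g(k):  0  0  0  1  1  1  2  2  0
So g(8) = 0.
By the Sprague-Grundy theorem, the Grundy value of a sum of independent games is the XOR of the component values.
Combined value = 2 ⊕ 0 ⊕ 2 ⊕ 0 = 0.

0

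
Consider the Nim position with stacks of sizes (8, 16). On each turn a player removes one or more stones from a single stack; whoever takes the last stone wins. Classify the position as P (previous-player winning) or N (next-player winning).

N-position

Write each in binary and XOR column by column:
  01000  (8)
  10000  (16)
  -----
  11000  (24)
The nim-sum is 24 ≠ 0, so this is an N-position: the player to move can win.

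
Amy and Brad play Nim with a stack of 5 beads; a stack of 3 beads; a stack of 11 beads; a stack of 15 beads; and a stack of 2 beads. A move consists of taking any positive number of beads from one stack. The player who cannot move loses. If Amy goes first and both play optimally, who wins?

Brad wins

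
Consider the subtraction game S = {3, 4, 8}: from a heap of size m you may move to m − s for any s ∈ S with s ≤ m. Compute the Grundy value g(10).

Grundy values for subtraction set {3, 4, 8}:
k:     0  1  2  3  4  5  6  7  8  9 10
g(k):  0  0  0  1  1  1  2  0  2  3  1
So g(10) = 1.

1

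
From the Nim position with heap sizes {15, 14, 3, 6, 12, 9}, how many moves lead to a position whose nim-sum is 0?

Compute the nim-sum pairwise:
15 ⊕ 14 = 1
1 ⊕ 3 = 2
2 ⊕ 6 = 4
4 ⊕ 12 = 8
8 ⊕ 9 = 1
The overall nim-sum is X = 1. A heap of size p has a winning move iff p XOR X < p (reduce it to p XOR X).
  15: 15 XOR 1 = 14 < 15 — winning move (to 14).
  14: 14 XOR 1 = 15 ≥ 14 — no move.
  3: 3 XOR 1 = 2 < 3 — winning move (to 2).
  6: 6 XOR 1 = 7 ≥ 6 — no move.
  12: 12 XOR 1 = 13 ≥ 12 — no move.
  9: 9 XOR 1 = 8 < 9 — winning move (to 8).
That gives 3 winning moves.

3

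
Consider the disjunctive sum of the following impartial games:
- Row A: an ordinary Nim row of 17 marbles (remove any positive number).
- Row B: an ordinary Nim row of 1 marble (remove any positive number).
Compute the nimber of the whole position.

Row A is a plain Nim row of size 17, so its Grundy value is 17.
Row B is a plain Nim row of size 1, so its Grundy value is 1.
By the Sprague-Grundy theorem, the Grundy value of a sum of independent games is the XOR of the component values.
Combined value = 17 ⊕ 1 = 16.

16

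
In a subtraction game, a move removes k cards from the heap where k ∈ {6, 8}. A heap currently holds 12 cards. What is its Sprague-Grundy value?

Compute g(0), g(1), … for moves {6, 8}:
k:     0  1  2  3  4  5  6  7  8  9 10 11 12
g(k):  0  0  0  0  0  0  1  1  1  1  1  1  2
So g(12) = 2.

2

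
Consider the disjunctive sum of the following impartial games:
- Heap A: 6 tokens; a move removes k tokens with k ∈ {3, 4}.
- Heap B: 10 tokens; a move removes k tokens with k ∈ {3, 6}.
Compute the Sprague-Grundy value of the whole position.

2

For heap A, compute g(0), g(1), … with moves {3, 4}:
g(0) = mex{} = 0
g(1) = mex{} = 0
g(2) = mex{} = 0
g(3) = mex{0} = 1
g(4) = mex{0} = 1
g(5) = mex{0} = 1
g(6) = mex{0,1} = 2
So g(6) = 2.
Grundy values for heap B (subtraction set {3, 6}):
k:     0  1  2  3  4  5  6  7  8  9 10
g(k):  0  0  0  1  1  1  2  2  2  0  0
So g(10) = 0.
By the Sprague-Grundy theorem, the Grundy value of a sum of independent games is the XOR of the component values.
Combined value = 2 ⊕ 0 = 2.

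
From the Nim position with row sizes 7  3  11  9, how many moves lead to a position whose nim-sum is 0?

1

In binary:
  0111  (7)
  0011  (3)
  1011  (11)
  1001  (9)
  ----
  0110  (6)
The overall nim-sum is X = 6. A row of size p has a winning move iff p XOR X < p (reduce it to p XOR X).
  7: 7 XOR 6 = 1 < 7 — winning move (to 1).
  3: 3 XOR 6 = 5 ≥ 3 — no move.
  11: 11 XOR 6 = 13 ≥ 11 — no move.
  9: 9 XOR 6 = 15 ≥ 9 — no move.
That gives 1 winning move.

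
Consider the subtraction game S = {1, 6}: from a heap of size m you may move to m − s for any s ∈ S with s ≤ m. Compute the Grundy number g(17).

Compute g(0), g(1), … for moves {1, 6}:
k:     0  1  2  3  4  5  6  7  8  9 10 11 12 13 14 15 16 17
g(k):  0  1  0  1  0  1  2  0  1  0  1  0  1  2  0  1  0  1
So g(17) = 1.

1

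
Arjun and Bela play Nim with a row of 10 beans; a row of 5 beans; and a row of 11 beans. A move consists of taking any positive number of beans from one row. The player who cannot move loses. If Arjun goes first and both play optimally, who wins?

Compute the nim-sum pairwise:
10 ⊕ 5 = 15
15 ⊕ 11 = 4
The nim-sum is 4 ≠ 0, so this is an N-position: the player to move can win; Arjun has a winning move.

Arjun wins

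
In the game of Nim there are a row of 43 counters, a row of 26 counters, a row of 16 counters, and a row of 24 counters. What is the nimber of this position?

Nim-sum: 43 ^ 26 ^ 16 ^ 24 = 57.

57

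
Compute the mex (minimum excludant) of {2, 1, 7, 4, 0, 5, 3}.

The values 0, 1, 2, 3, 4, 5 are all present; 6 is the first non-negative integer missing from the set.

6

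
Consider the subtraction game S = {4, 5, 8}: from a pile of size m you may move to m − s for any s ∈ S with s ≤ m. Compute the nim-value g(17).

1

Grundy values for subtraction set {4, 5, 8}:
k:     0  1  2  3  4  5  6  7  8  9 10 11 12 13 14 15 16 17
g(k):  0  0  0  0  1  1  1  1  2  2  2  2  0  0  0  0  1  1
So g(17) = 1.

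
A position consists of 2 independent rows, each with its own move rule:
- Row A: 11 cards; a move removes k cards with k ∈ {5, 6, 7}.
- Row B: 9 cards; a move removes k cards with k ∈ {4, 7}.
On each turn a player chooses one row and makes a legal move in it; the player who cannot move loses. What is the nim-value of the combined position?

Build the Grundy sequence for row A with g(k) = mex{g(k−s) : s ∈ {5, 6, 7}, s ≤ k}:
k:     0  1  2  3  4  5  6  7  8  9 10 11
g(k):  0  0  0  0  0  1  1  1  1  1  2  2
So g(11) = 2.
For row B, compute g(0), g(1), … with moves {4, 7}:
g(0) = mex{} = 0
g(1) = mex{} = 0
g(2) = mex{} = 0
g(3) = mex{} = 0
g(4) = mex{0} = 1
g(5) = mex{0} = 1
g(6) = mex{0} = 1
g(7) = mex{0} = 1
g(8) = mex{0,1} = 2
g(9) = mex{0,1} = 2
So g(9) = 2.
The value of a disjunctive sum is the nim-sum of the parts.
Combined value = 2 XOR 2 = 0.

0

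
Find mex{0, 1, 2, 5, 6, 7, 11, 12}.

3

The values 0, 1, 2 are all present; 3 is the first non-negative integer missing from the set.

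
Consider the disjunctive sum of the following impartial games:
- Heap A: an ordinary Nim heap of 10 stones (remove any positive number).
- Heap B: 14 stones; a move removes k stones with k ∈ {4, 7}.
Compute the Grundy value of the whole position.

10

Heap A is a plain Nim heap of size 10, so its Grundy value is 10.
For heap B, compute g(0), g(1), … with moves {4, 7}:
k:     0  1  2  3  4  5  6  7  8  9 10 11 12 13 14
g(k):  0  0  0  0  1  1  1  1  2  2  2  0  0  0  0
So g(14) = 0.
By the Sprague-Grundy theorem, the Grundy value of a sum of independent games is the XOR of the component values.
Combined value = 10 ⊕ 0 = 10.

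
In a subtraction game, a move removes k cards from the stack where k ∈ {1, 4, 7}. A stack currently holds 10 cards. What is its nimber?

0

Grundy values for subtraction set {1, 4, 7}:
g(0) = mex{} = 0
g(1) = mex{0} = 1
g(2) = mex{1} = 0
g(3) = mex{0} = 1
g(4) = mex{0,1} = 2
g(5) = mex{1,2} = 0
g(6) = mex{0} = 1
g(7) = mex{0,1} = 2
g(8) = mex{1,2} = 0
g(9) = mex{0} = 1
g(10) = mex{1} = 0
So g(10) = 0.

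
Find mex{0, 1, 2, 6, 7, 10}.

The values 0, 1, 2 are all present; 3 is the first non-negative integer missing from the set.

3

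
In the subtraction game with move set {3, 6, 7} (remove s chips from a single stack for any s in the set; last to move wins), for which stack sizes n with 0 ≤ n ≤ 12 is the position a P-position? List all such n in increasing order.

Compute g(0), g(1), … for moves {3, 6, 7}:
g(0) = mex{} = 0
g(1) = mex{} = 0
g(2) = mex{} = 0
g(3) = mex{0} = 1
g(4) = mex{0} = 1
g(5) = mex{0} = 1
g(6) = mex{0,1} = 2
g(7) = mex{0,1} = 2
g(8) = mex{0,1} = 2
g(9) = mex{0,1,2} = 3
g(10) = mex{1,2} = 0
g(11) = mex{1,2} = 0
g(12) = mex{1,2,3} = 0
The P-positions (g = 0) in 0..12 are 0, 1, 2, 10, 11, 12.

0, 1, 2, 10, 11, 12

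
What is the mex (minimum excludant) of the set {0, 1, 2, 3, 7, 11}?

4

The values 0, 1, 2, 3 are all present; 4 is the first non-negative integer missing from the set.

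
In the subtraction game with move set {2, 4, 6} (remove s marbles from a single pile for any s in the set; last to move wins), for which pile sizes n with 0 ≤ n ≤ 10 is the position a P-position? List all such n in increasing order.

0, 1, 8, 9

Compute g(0), g(1), … for moves {2, 4, 6}:
k:     0  1  2  3  4  5  6  7  8  9 10
g(k):  0  0  1  1  2  2  3  3  0  0  1
The P-positions (g = 0) in 0..10 are 0, 1, 8, 9.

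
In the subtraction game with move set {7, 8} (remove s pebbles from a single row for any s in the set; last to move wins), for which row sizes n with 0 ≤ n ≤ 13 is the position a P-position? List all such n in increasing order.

0, 1, 2, 3, 4, 5, 6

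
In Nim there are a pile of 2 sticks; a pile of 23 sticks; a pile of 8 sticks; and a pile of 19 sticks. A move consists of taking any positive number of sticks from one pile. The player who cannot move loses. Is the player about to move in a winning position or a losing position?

Winning position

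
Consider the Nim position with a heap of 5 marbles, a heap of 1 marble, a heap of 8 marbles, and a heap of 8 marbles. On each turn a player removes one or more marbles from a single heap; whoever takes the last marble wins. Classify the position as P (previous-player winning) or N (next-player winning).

N-position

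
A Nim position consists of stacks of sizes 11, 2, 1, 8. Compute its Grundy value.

Compute the nim-sum pairwise:
11 ⊕ 2 = 9
9 ⊕ 1 = 8
8 ⊕ 8 = 0

0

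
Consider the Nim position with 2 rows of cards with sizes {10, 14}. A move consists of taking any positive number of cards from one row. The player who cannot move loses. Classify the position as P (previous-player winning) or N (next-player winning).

N-position

Write each in binary and XOR column by column:
  1010  (10)
  1110  (14)
  ----
  0100  (4)
The nim-sum is 4 ≠ 0, so this is an N-position: the player to move can win.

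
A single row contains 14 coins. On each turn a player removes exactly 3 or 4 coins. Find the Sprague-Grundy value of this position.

0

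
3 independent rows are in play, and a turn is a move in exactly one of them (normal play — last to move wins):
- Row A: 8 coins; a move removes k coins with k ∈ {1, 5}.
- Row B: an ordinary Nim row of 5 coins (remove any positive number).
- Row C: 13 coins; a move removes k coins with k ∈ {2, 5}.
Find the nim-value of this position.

4

For row A, compute g(0), g(1), … with moves {1, 5}:
g(0) = mex{} = 0
g(1) = mex{0} = 1
g(2) = mex{1} = 0
g(3) = mex{0} = 1
g(4) = mex{1} = 0
g(5) = mex{0} = 1
g(6) = mex{1} = 0
g(7) = mex{0} = 1
g(8) = mex{1} = 0
So g(8) = 0.
Row B is a plain Nim row of size 5, so its Grundy value is 5.
Build the Grundy sequence for row C with g(k) = mex{g(k−s) : s ∈ {2, 5}, s ≤ k}:
g(0) = mex{} = 0
g(1) = mex{} = 0
g(2) = mex{0} = 1
g(3) = mex{0} = 1
g(4) = mex{1} = 0
g(5) = mex{0,1} = 2
g(6) = mex{0} = 1
g(7) = mex{1,2} = 0
g(8) = mex{1} = 0
g(9) = mex{0} = 1
g(10) = mex{0,2} = 1
g(11) = mex{1} = 0
g(12) = mex{0,1} = 2
g(13) = mex{0} = 1
So g(13) = 1.
The value of a disjunctive sum is the nim-sum of the parts.
Combined value = 0 ⊕ 5 ⊕ 1 = 4.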